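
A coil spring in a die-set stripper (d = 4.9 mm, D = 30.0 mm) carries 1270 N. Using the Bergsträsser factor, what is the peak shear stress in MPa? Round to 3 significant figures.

1020 MPa

Spring index C = D/d = 30.0/4.9 = 6.1224
K_B = (4C+2)/(4C−3) = 26.490/21.490 = 1.2327
τ₀ = 8FD/(πd³) = 8·1270·30.0/(π·4.9³) = 304800/369.61 = 824.66 MPa
τ_max = K·τ₀ = 1.2327 × 824.66 = 1016.5 MPa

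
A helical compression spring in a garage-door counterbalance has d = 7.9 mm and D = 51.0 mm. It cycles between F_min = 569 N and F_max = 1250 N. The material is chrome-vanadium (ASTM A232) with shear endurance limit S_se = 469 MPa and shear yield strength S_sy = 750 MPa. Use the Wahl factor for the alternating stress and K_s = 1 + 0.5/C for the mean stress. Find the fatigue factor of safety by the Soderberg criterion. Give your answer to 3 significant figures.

1.72

C = D/d = 51.0/7.9 = 6.4557; K_W = (4C−1)/(4C−4)+0.615/C = 1.2327; K_s = 1+0.5/C = 1.0775
F_a = (F_max−F_min)/2 = 340.5 N; F_m = (F_max+F_min)/2 = 909.5 N
τ_a = K_W·8F_aD/(πd³) = 1.2327 × 89.69 = 110.56 MPa
τ_m = K_s·8F_mD/(πd³) = 1.0775 × 239.57 = 258.12 MPa
Soderberg: 1/n_f = τ_a/S_se + τ_m/S_sy = 110.56/469 + 258.12/750 = 0.23575 + 0.34417 = 0.57991
n_f = 1/0.57991 = 1.724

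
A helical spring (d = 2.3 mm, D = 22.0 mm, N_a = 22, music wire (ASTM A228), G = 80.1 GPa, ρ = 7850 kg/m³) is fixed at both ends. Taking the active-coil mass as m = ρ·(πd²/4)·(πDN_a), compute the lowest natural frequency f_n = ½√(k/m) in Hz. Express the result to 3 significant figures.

k = Gd⁴/(8D³N_a) = (80.1×10³)(2.3⁴)/(8·22.0³·22) = 1.1961 N/mm = 1196.1 N/m
Wire length L = πDN_a = π·22.0·22 = 1520.5 mm
m = ρ·(πd²/4)·L = 7850 × 4.1548×10⁻⁶ m² × 1.5205 m = 0.049592 kg
f_n = ½√(k/m) = 0.5·√(1196.1/0.049592) = 0.5·√(24119) = 77.651 Hz

77.7 Hz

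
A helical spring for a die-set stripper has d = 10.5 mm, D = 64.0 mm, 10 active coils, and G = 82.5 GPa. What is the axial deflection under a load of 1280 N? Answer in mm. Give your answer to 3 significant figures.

k = Gd⁴/(8D³N_a) = (82.5×10³)(10.5⁴)/(8·64.0³·10) = 47.817 N/mm
δ = F/k = 1280 / 47.817 = 26.769 mm

26.8 mm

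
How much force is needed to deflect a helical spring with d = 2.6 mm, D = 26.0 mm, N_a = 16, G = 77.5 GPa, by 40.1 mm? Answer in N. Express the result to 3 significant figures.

63.1 N

k = Gd⁴/(8D³N_a) = (77.5×10³)(2.6⁴)/(8·26.0³·16) = 1.5742 N/mm
F = k·δ = 1.5742 × 40.1 = 63.126 N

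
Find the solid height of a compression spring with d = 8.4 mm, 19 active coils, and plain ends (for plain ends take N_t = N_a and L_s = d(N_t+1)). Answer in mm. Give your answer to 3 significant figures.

plain ends: N_t = N_a = 19
L_s = d·(N_t+1) = 8.4 × 20 = 168 mm

168 mm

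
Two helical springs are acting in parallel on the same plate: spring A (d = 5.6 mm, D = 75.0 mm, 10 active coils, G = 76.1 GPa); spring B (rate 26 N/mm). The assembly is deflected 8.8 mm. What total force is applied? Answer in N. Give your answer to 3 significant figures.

k_A = Gd⁴/(8D³N_a) = (76.1×10³)(5.6⁴)/(8·75.0³·10) = 2.2175 N/mm
Parallel: k_eq = 2.2175 + 26 = 28.217 N/mm
F = k_eq·δ = 28.217·8.8 = 248.31 N

248 N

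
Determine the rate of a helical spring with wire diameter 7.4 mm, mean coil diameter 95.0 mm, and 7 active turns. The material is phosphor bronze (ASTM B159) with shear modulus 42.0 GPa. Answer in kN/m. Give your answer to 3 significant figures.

k = Gd⁴/(8D³N_a) = (42.0×10³ × 7.4⁴) / (8 × 95.0³ × 7)
  = 1.25944e+08 / 4.8013e+07 = 2.6231 N/mm

2.62 kN/m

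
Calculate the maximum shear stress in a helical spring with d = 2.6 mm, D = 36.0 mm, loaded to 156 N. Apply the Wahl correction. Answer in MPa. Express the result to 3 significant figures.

897 MPa

Spring index C = D/d = 36.0/2.6 = 13.8462
K_W = (4C−1)/(4C−4) + 0.615/C = 54.385/51.385 + 0.0444 = 1.1028
τ₀ = 8FD/(πd³) = 8·156·36.0/(π·2.6³) = 44928/55.217 = 813.67 MPa
τ_max = K·τ₀ = 1.1028 × 813.67 = 897.31 MPa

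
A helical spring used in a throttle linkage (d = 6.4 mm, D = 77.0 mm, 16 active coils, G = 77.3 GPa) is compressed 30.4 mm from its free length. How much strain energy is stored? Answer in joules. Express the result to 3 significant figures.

1.03 J

k = Gd⁴/(8D³N_a) = (77.3×10³)(6.4⁴)/(8·77.0³·16) = 2.2193 N/mm
U = ½kδ² = 0.5 × 2.2193 × 30.4² = 1025.5 N·mm = 1.0255 J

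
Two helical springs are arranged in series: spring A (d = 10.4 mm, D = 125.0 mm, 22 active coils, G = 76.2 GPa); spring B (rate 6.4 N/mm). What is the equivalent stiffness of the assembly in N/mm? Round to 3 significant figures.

k_A = Gd⁴/(8D³N_a) = (76.2×10³)(10.4⁴)/(8·125.0³·22) = 2.5933 N/mm
Series: 1/k_eq = 1/2.5933 + 1/6.4 = 0.54187; k_eq = 1.8455 N/mm

1.85 N/mm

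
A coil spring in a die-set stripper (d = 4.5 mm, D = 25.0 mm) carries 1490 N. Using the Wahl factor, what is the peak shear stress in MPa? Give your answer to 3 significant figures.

1330 MPa

Spring index C = D/d = 25.0/4.5 = 5.5556
K_W = (4C−1)/(4C−4) + 0.615/C = 21.222/18.222 + 0.1107 = 1.2753
τ₀ = 8FD/(πd³) = 8·1490·25.0/(π·4.5³) = 298000/286.28 = 1040.9 MPa
τ_max = K·τ₀ = 1.2753 × 1040.9 = 1327.6 MPa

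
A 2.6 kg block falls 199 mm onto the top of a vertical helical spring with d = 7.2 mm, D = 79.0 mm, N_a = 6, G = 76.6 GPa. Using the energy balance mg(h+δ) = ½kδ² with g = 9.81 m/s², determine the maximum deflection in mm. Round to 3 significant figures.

37.2 mm

k = Gd⁴/(8D³N_a) = (76.6×10³)(7.2⁴)/(8·79.0³·6) = 8.6983 N/mm
W = mg = 2.6 × 9.81 = 25.506 N
½kδ² − Wδ − Wh = 0 → δ = (W + √(W² + 2kWh))/k
δ = (25.506 + √(650.56 + 88300.2))/8.6983 = (25.506 + 298.25)/8.6983 = 37.22 mm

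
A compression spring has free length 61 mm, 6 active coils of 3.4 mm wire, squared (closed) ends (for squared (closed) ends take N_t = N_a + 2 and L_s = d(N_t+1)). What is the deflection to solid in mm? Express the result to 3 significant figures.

30.4 mm

N_t = 8; L_s = 3.4·9 = 30.6 mm
δ_solid = L₀ − L_s = 61 − 30.6 = 30.4 mm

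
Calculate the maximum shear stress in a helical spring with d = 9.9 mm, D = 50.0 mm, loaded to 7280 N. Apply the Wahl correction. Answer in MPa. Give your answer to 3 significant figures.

Spring index C = D/d = 50.0/9.9 = 5.0505
K_W = (4C−1)/(4C−4) + 0.615/C = 19.202/16.202 + 0.1218 = 1.3069
τ₀ = 8FD/(πd³) = 8·7280·50.0/(π·9.9³) = 2.912e+06/3048.3 = 955.29 MPa
τ_max = K·τ₀ = 1.3069 × 955.29 = 1248.5 MPa

1250 MPa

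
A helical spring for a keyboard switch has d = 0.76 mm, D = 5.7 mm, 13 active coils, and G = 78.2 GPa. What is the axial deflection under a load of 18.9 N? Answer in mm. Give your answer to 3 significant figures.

k = Gd⁴/(8D³N_a) = (78.2×10³)(0.76⁴)/(8·5.7³·13) = 1.3546 N/mm
δ = F/k = 18.9 / 1.3546 = 13.953 mm

14.0 mm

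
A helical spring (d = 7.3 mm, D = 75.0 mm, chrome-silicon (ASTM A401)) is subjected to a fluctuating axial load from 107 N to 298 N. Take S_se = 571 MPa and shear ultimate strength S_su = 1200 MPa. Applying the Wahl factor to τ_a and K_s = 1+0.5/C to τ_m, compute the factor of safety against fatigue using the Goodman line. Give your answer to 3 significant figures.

C = D/d = 75.0/7.3 = 10.2740; K_W = (4C−1)/(4C−4)+0.615/C = 1.1407; K_s = 1+0.5/C = 1.0487
F_a = (F_max−F_min)/2 = 95.5 N; F_m = (F_max+F_min)/2 = 202.5 N
τ_a = K_W·8F_aD/(πd³) = 1.1407 × 46.885 = 53.483 MPa
τ_m = K_s·8F_mD/(πd³) = 1.0487 × 99.416 = 104.25 MPa
Goodman: 1/n_f = τ_a/S_se + τ_m/S_su = 53.483/571 + 104.25/1200 = 0.09367 + 0.08688 = 0.18055
n_f = 1/0.18055 = 5.539

5.54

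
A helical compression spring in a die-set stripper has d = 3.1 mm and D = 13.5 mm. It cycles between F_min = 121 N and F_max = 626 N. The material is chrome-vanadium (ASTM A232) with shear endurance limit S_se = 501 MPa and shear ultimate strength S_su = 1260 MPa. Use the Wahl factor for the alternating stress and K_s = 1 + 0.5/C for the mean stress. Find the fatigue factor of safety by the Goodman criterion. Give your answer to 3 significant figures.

0.851

C = D/d = 13.5/3.1 = 4.3548; K_W = (4C−1)/(4C−4)+0.615/C = 1.3648; K_s = 1+0.5/C = 1.1148
F_a = (F_max−F_min)/2 = 252.5 N; F_m = (F_max+F_min)/2 = 373.5 N
τ_a = K_W·8F_aD/(πd³) = 1.3648 × 291.37 = 397.66 MPa
τ_m = K_s·8F_mD/(πd³) = 1.1148 × 431 = 480.49 MPa
Goodman: 1/n_f = τ_a/S_se + τ_m/S_su = 397.66/501 + 480.49/1260 = 0.79373 + 0.38134 = 1.1751
n_f = 1/1.1751 = 0.851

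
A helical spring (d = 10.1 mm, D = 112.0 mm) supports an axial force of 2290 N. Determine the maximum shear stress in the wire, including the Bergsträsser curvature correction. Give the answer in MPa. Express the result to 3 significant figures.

711 MPa

Spring index C = D/d = 112.0/10.1 = 11.0891
K_B = (4C+2)/(4C−3) = 46.356/41.356 = 1.1209
τ₀ = 8FD/(πd³) = 8·2290·112.0/(π·10.1³) = 2.05184e+06/3236.8 = 633.91 MPa
τ_max = K·τ₀ = 1.1209 × 633.91 = 710.55 MPa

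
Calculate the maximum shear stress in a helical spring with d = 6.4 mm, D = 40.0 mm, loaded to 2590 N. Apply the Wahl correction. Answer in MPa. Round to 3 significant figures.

1250 MPa

Spring index C = D/d = 40.0/6.4 = 6.2500
K_W = (4C−1)/(4C−4) + 0.615/C = 24.000/21.000 + 0.0984 = 1.2413
τ₀ = 8FD/(πd³) = 8·2590·40.0/(π·6.4³) = 828800/823.55 = 1006.4 MPa
τ_max = K·τ₀ = 1.2413 × 1006.4 = 1249.2 MPa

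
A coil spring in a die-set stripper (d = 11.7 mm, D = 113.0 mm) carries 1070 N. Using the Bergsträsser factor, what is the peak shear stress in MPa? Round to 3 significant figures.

219 MPa

Spring index C = D/d = 113.0/11.7 = 9.6581
K_B = (4C+2)/(4C−3) = 40.632/35.632 = 1.1403
τ₀ = 8FD/(πd³) = 8·1070·113.0/(π·11.7³) = 967280/5031.6 = 192.24 MPa
τ_max = K·τ₀ = 1.1403 × 192.24 = 219.22 MPa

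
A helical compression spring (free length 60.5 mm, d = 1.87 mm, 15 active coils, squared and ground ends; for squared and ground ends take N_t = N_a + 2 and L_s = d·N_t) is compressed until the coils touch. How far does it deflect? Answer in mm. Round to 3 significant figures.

28.7 mm

N_t = 17; L_s = 1.87·17 = 31.79 mm
δ_solid = L₀ − L_s = 60.5 − 31.79 = 28.71 mm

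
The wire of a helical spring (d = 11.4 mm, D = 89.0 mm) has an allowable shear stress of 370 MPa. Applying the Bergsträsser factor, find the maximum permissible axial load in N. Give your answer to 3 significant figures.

2050 N

C = D/d = 89.0/11.4 = 7.8070
K_B = (4C+2)/(4C−3) = 33.228/28.228 = 1.1771
τ_max = K·8FD/(πd³) → F_max = τ_allow·πd³/(8DK)
F_max = 370·π·11.4³/(8·89.0·1.1771) = 1.7221e+06/838.12 = 2054.8 N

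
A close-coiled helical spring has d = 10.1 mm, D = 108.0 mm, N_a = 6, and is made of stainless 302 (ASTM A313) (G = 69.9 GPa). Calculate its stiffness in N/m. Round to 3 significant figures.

12000 N/m

k = Gd⁴/(8D³N_a) = (69.9×10³ × 10.1⁴) / (8 × 108.0³ × 6)
  = 7.27382e+08 / 6.04662e+07 = 12.03 N/mm = 12030 N/m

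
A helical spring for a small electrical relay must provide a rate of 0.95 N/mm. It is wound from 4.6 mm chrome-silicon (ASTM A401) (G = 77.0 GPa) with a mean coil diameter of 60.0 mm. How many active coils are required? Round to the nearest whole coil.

N_a = Gd⁴/(8D³k) = (77.0×10³ × 4.6⁴)/(8 × 60.0³ × 0.95)
    = 3.44764e+07 / 1.6416e+06 = 21 → 21 coils

21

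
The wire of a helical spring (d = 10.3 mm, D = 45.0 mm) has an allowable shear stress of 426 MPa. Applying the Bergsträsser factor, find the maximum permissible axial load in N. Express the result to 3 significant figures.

3020 N

C = D/d = 45.0/10.3 = 4.3689
K_B = (4C+2)/(4C−3) = 19.476/14.476 = 1.3454
τ_max = K·8FD/(πd³) → F_max = τ_allow·πd³/(8DK)
F_max = 426·π·10.3³/(8·45.0·1.3454) = 1.4624e+06/484.35 = 3019.4 N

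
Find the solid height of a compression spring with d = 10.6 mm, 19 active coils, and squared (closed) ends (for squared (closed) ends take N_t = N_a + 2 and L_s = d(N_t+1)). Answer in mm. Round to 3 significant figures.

233 mm

squared (closed) ends: N_t = N_a + 2 = 19 + 2 = 21
L_s = d·(N_t+1) = 10.6 × 22 = 233.2 mm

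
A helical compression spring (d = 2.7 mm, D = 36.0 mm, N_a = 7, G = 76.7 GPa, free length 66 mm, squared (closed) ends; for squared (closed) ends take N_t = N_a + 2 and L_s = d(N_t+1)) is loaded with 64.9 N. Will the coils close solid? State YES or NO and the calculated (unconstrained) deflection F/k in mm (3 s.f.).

YES, δ = 41.6 mm

k = Gd⁴/(8D³N_a) = (76.7×10³)(2.7⁴)/(8·36.0³·7) = 1.5601 N/mm
N_t = 9; L_s = 2.7·10 = 27 mm; δ_solid = L₀ − L_s = 66 − 27 = 39 mm
δ = F/k = 64.9/1.5601 = 41.6 mm
δ ≥ δ_solid → spring goes solid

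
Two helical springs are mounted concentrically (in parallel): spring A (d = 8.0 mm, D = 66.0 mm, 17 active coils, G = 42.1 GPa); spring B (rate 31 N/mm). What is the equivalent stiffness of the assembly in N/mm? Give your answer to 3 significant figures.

35.4 N/mm

k_A = Gd⁴/(8D³N_a) = (42.1×10³)(8.0⁴)/(8·66.0³·17) = 4.4103 N/mm
Parallel: k_eq = 4.4103 + 31 = 35.41 N/mm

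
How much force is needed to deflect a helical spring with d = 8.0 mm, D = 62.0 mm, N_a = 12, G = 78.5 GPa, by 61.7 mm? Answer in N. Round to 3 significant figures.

k = Gd⁴/(8D³N_a) = (78.5×10³)(8.0⁴)/(8·62.0³·12) = 14.053 N/mm
F = k·δ = 14.053 × 61.7 = 867.1 N

867 N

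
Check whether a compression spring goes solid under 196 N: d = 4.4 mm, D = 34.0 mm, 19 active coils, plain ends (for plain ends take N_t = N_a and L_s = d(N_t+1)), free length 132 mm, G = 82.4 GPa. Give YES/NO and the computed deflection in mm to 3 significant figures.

NO, δ = 37.9 mm

k = Gd⁴/(8D³N_a) = (82.4×10³)(4.4⁴)/(8·34.0³·19) = 5.1696 N/mm
N_t = 19; L_s = 4.4·20 = 88 mm; δ_solid = L₀ − L_s = 132 − 88 = 44 mm
δ = F/k = 196/5.1696 = 37.914 mm
δ < δ_solid → spring does not go solid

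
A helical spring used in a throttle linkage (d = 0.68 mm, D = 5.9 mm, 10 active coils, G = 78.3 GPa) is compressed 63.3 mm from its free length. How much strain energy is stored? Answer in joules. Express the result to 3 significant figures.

2.04 J

k = Gd⁴/(8D³N_a) = (78.3×10³)(0.68⁴)/(8·5.9³·10) = 1.0189 N/mm
U = ½kδ² = 0.5 × 1.0189 × 63.3² = 2041.4 N·mm = 2.0414 J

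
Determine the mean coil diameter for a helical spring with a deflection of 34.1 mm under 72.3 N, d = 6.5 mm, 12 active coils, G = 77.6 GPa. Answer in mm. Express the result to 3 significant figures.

88.0 mm

Required rate k = F/δ = 72.3/34.1 = 2.1202 N/mm
D = (Gd⁴/(8N_a·k))^(1/3) = (77.6×10³·6.5⁴/(8·12·2.1202))^(1/3)
  = (680550)^(1/3) = 87.9603 mm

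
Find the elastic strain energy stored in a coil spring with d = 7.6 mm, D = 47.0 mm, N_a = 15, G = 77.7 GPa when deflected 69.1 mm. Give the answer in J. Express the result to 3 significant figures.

k = Gd⁴/(8D³N_a) = (77.7×10³)(7.6⁴)/(8·47.0³·15) = 20.807 N/mm
U = ½kδ² = 0.5 × 20.807 × 69.1² = 49674 N·mm = 49.674 J

49.7 J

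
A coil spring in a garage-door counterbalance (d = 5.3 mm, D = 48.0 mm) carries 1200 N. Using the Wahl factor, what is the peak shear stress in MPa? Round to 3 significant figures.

1140 MPa

Spring index C = D/d = 48.0/5.3 = 9.0566
K_W = (4C−1)/(4C−4) + 0.615/C = 35.226/32.226 + 0.0679 = 1.1610
τ₀ = 8FD/(πd³) = 8·1200·48.0/(π·5.3³) = 460800/467.71 = 985.22 MPa
τ_max = K·τ₀ = 1.1610 × 985.22 = 1143.8 MPa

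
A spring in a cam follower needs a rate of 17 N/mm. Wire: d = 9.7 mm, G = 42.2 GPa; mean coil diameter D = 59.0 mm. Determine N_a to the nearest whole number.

N_a = Gd⁴/(8D³k) = (42.2×10³ × 9.7⁴)/(8 × 59.0³ × 17)
    = 3.73594e+08 / 2.79315e+07 = 13.38 → 13 coils

13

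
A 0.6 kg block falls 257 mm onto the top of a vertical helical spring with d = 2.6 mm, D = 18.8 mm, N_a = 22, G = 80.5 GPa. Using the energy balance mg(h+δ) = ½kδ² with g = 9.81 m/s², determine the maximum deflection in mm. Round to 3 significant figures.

32.9 mm

k = Gd⁴/(8D³N_a) = (80.5×10³)(2.6⁴)/(8·18.8³·22) = 3.1456 N/mm
W = mg = 0.6 × 9.81 = 5.886 N
½kδ² − Wδ − Wh = 0 → δ = (W + √(W² + 2kWh))/k
δ = (5.886 + √(34.645 + 9516.7))/3.1456 = (5.886 + 97.731)/3.1456 = 32.94 mm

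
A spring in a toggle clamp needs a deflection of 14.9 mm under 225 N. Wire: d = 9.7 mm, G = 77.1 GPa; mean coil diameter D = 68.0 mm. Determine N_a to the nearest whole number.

18

Required rate k = F/δ = 225/14.9 = 15.101 N/mm
N_a = Gd⁴/(8D³k) = (77.1×10³ × 9.7⁴)/(8 × 68.0³ × 15.101)
    = 6.82561e+08 / 3.79851e+07 = 17.97 → 18 coils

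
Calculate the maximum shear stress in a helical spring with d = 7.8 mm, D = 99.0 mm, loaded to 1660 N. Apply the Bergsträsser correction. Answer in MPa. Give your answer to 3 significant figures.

Spring index C = D/d = 99.0/7.8 = 12.6923
K_B = (4C+2)/(4C−3) = 52.769/47.769 = 1.1047
τ₀ = 8FD/(πd³) = 8·1660·99.0/(π·7.8³) = 1.31472e+06/1490.8 = 881.86 MPa
τ_max = K·τ₀ = 1.1047 × 881.86 = 974.16 MPa

974 MPa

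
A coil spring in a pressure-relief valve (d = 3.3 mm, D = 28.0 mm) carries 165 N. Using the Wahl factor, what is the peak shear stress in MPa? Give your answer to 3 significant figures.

Spring index C = D/d = 28.0/3.3 = 8.4848
K_W = (4C−1)/(4C−4) + 0.615/C = 32.939/29.939 + 0.0725 = 1.1727
τ₀ = 8FD/(πd³) = 8·165·28.0/(π·3.3³) = 36960/112.9 = 327.37 MPa
τ_max = K·τ₀ = 1.1727 × 327.37 = 383.9 MPa

384 MPa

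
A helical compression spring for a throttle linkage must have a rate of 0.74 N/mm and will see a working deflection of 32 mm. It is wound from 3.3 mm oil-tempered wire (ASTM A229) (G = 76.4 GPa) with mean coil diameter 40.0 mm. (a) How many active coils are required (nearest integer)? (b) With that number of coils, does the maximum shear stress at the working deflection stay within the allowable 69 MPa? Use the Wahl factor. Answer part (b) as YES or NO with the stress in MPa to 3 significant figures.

N_a = Gd⁴/(8D³k) = (76.4×10³)(3.3⁴)/(8·40.0³·0.74) = 23.91 → N_a = 24
Actual rate k = Gd⁴/(8D³·24) = 0.73734 N/mm
Working load F = kδ = 0.73734·32 = 23.595 N
C = 40.0/3.3 = 12.1212; K_W = (4C−1)/(4C−4)+0.615/C = 1.1182
τ_max = K_W·8FD/(πd³) = 1.1182·66.877 = 74.78 MPa
τ_max > 69 MPa → exceeds allowable

(a) 24 coils; (b) NO, τ_max = 74.8 MPa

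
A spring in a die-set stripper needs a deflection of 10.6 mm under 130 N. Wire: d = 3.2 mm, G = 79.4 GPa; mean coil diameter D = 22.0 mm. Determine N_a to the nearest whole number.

8

Required rate k = F/δ = 130/10.6 = 12.264 N/mm
N_a = Gd⁴/(8D³k) = (79.4×10³ × 3.2⁴)/(8 × 22.0³ × 12.264)
    = 8.32569e+06 / 1.04471e+06 = 7.969 → 8 coils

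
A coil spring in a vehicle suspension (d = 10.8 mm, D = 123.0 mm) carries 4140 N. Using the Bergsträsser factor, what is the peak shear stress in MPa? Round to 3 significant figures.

1150 MPa

Spring index C = D/d = 123.0/10.8 = 11.3889
K_B = (4C+2)/(4C−3) = 47.556/42.556 = 1.1175
τ₀ = 8FD/(πd³) = 8·4140·123.0/(π·10.8³) = 4.07376e+06/3957.5 = 1029.4 MPa
τ_max = K·τ₀ = 1.1175 × 1029.4 = 1150.3 MPa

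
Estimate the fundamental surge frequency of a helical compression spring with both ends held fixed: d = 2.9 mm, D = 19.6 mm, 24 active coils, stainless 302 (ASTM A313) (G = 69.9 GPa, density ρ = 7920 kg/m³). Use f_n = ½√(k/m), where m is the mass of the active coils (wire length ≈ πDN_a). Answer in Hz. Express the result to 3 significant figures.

105 Hz

k = Gd⁴/(8D³N_a) = (69.9×10³)(2.9⁴)/(8·19.6³·24) = 3.4198 N/mm = 3419.8 N/m
Wire length L = πDN_a = π·19.6·24 = 1477.8 mm
m = ρ·(πd²/4)·L = 7920 × 6.6052×10⁻⁶ m² × 1.4778 m = 0.077309 kg
f_n = ½√(k/m) = 0.5·√(3419.8/0.077309) = 0.5·√(44236) = 105.16 Hz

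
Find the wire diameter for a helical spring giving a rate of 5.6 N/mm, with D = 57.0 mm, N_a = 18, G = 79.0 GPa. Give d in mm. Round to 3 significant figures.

d = (8D³N_a·k / G)^(1/4) = (8·57.0³·18·5.6 / (79.0×10³))^0.25
  = (1890.4)^0.25 = 6.5938 mm

6.59 mm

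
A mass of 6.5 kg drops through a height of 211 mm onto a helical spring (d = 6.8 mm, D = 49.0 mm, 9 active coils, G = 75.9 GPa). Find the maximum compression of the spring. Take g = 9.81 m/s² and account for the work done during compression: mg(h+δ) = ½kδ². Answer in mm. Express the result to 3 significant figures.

41.0 mm

k = Gd⁴/(8D³N_a) = (75.9×10³)(6.8⁴)/(8·49.0³·9) = 19.158 N/mm
W = mg = 6.5 × 9.81 = 63.765 N
½kδ² − Wδ − Wh = 0 → δ = (W + √(W² + 2kWh))/k
δ = (63.765 + √(4066 + 515527))/19.158 = (63.765 + 720.83)/19.158 = 40.953 mm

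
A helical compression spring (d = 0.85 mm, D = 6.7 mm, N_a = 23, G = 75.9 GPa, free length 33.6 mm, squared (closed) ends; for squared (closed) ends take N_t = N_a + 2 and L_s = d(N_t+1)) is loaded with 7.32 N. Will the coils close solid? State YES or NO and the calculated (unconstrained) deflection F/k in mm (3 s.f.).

k = Gd⁴/(8D³N_a) = (75.9×10³)(0.85⁴)/(8·6.7³·23) = 0.71594 N/mm
N_t = 25; L_s = 0.85·26 = 22.1 mm; δ_solid = L₀ − L_s = 33.6 − 22.1 = 11.5 mm
δ = F/k = 7.32/0.71594 = 10.224 mm
δ < δ_solid → spring does not go solid

NO, δ = 10.2 mm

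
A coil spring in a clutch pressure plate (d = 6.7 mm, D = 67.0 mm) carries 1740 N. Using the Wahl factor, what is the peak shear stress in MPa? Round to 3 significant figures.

1130 MPa

Spring index C = D/d = 67.0/6.7 = 10.0000
K_W = (4C−1)/(4C−4) + 0.615/C = 39.000/36.000 + 0.0615 = 1.1448
τ₀ = 8FD/(πd³) = 8·1740·67.0/(π·6.7³) = 932640/944.87 = 987.05 MPa
τ_max = K·τ₀ = 1.1448 × 987.05 = 1130 MPa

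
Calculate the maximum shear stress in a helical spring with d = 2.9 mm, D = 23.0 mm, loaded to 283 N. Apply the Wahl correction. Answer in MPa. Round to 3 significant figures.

806 MPa

Spring index C = D/d = 23.0/2.9 = 7.9310
K_W = (4C−1)/(4C−4) + 0.615/C = 30.724/27.724 + 0.0775 = 1.1858
τ₀ = 8FD/(πd³) = 8·283·23.0/(π·2.9³) = 52072/76.62 = 679.61 MPa
τ_max = K·τ₀ = 1.1858 × 679.61 = 805.85 MPa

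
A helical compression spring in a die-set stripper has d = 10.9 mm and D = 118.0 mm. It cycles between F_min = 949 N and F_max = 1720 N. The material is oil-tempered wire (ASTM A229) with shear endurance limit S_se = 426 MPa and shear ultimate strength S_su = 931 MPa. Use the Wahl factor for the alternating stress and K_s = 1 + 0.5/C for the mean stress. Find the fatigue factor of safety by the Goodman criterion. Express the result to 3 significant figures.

1.71

C = D/d = 118.0/10.9 = 10.8257; K_W = (4C−1)/(4C−4)+0.615/C = 1.1331; K_s = 1+0.5/C = 1.0462
F_a = (F_max−F_min)/2 = 385.5 N; F_m = (F_max+F_min)/2 = 1334.5 N
τ_a = K_W·8F_aD/(πd³) = 1.1331 × 89.447 = 101.36 MPa
τ_m = K_s·8F_mD/(πd³) = 1.0462 × 309.64 = 323.94 MPa
Goodman: 1/n_f = τ_a/S_se + τ_m/S_su = 101.36/426 + 323.94/931 = 0.23793 + 0.34795 = 0.58588
n_f = 1/0.58588 = 1.707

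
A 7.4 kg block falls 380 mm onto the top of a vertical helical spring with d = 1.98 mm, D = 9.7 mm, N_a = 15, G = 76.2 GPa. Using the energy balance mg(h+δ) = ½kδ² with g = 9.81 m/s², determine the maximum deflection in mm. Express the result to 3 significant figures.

78.9 mm

k = Gd⁴/(8D³N_a) = (76.2×10³)(1.98⁴)/(8·9.7³·15) = 10.693 N/mm
W = mg = 7.4 × 9.81 = 72.594 N
½kδ² − Wδ − Wh = 0 → δ = (W + √(W² + 2kWh))/k
δ = (72.594 + √(5269.9 + 589975))/10.693 = (72.594 + 771.52)/10.693 = 78.937 mm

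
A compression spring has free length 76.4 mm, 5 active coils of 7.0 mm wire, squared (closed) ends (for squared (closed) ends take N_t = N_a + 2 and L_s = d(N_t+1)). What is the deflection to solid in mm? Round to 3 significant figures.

20.4 mm

N_t = 7; L_s = 7.0·8 = 56 mm
δ_solid = L₀ − L_s = 76.4 − 56 = 20.4 mm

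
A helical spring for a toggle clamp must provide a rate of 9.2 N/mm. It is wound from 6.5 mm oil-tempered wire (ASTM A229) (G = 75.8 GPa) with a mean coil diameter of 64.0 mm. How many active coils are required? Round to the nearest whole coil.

7

N_a = Gd⁴/(8D³k) = (75.8×10³ × 6.5⁴)/(8 × 64.0³ × 9.2)
    = 1.35308e+08 / 1.92938e+07 = 7.013 → 7 coils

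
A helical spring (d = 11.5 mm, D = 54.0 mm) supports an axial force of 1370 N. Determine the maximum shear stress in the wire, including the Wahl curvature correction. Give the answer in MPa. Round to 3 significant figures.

Spring index C = D/d = 54.0/11.5 = 4.6957
K_W = (4C−1)/(4C−4) + 0.615/C = 17.783/14.783 + 0.1310 = 1.3339
τ₀ = 8FD/(πd³) = 8·1370·54.0/(π·11.5³) = 591840/4778 = 123.87 MPa
τ_max = K·τ₀ = 1.3339 × 123.87 = 165.23 MPa

165 MPa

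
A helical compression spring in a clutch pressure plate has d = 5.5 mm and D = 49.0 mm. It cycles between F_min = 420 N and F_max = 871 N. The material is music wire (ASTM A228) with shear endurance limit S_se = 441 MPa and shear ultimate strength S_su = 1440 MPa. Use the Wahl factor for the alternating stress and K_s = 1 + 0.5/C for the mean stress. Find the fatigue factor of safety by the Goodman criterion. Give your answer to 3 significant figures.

C = D/d = 49.0/5.5 = 8.9091; K_W = (4C−1)/(4C−4)+0.615/C = 1.1639; K_s = 1+0.5/C = 1.0561
F_a = (F_max−F_min)/2 = 225.5 N; F_m = (F_max+F_min)/2 = 645.5 N
τ_a = K_W·8F_aD/(πd³) = 1.1639 × 169.12 = 196.83 MPa
τ_m = K_s·8F_mD/(πd³) = 1.0561 × 484.11 = 511.28 MPa
Goodman: 1/n_f = τ_a/S_se + τ_m/S_su = 196.83/441 + 511.28/1440 = 0.44633 + 0.35506 = 0.80139
n_f = 1/0.80139 = 1.248

1.25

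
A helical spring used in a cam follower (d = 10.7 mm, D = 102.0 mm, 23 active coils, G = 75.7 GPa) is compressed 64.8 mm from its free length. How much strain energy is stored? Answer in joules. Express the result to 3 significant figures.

10.7 J

k = Gd⁴/(8D³N_a) = (75.7×10³)(10.7⁴)/(8·102.0³·23) = 5.0817 N/mm
U = ½kδ² = 0.5 × 5.0817 × 64.8² = 10669 N·mm = 10.669 J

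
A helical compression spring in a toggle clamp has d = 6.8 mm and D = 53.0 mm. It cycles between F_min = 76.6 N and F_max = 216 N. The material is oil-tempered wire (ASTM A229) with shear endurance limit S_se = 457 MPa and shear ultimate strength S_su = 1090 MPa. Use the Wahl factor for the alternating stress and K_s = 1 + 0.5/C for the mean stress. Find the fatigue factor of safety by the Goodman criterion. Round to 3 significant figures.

C = D/d = 53.0/6.8 = 7.7941; K_W = (4C−1)/(4C−4)+0.615/C = 1.1893; K_s = 1+0.5/C = 1.0642
F_a = (F_max−F_min)/2 = 69.7 N; F_m = (F_max+F_min)/2 = 146.3 N
τ_a = K_W·8F_aD/(πd³) = 1.1893 × 29.917 = 35.58 MPa
τ_m = K_s·8F_mD/(πd³) = 1.0642 × 62.796 = 66.825 MPa
Goodman: 1/n_f = τ_a/S_se + τ_m/S_su = 35.58/457 + 66.825/1090 = 0.07786 + 0.06131 = 0.13916
n_f = 1/0.13916 = 7.186

7.19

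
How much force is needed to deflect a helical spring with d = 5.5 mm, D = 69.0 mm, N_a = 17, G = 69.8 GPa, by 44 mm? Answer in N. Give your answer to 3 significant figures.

62.9 N

k = Gd⁴/(8D³N_a) = (69.8×10³)(5.5⁴)/(8·69.0³·17) = 1.4296 N/mm
F = k·δ = 1.4296 × 44 = 62.903 N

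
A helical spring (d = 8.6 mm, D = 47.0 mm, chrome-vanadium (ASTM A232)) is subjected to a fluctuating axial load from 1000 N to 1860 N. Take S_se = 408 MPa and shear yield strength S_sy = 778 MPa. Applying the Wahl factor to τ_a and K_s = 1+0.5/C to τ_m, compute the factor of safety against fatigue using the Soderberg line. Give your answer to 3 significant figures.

1.58

C = D/d = 47.0/8.6 = 5.4651; K_W = (4C−1)/(4C−4)+0.615/C = 1.2805; K_s = 1+0.5/C = 1.0915
F_a = (F_max−F_min)/2 = 430 N; F_m = (F_max+F_min)/2 = 1430 N
τ_a = K_W·8F_aD/(πd³) = 1.2805 × 80.912 = 103.61 MPa
τ_m = K_s·8F_mD/(πd³) = 1.0915 × 269.08 = 293.7 MPa
Soderberg: 1/n_f = τ_a/S_se + τ_m/S_sy = 103.61/408 + 293.7/778 = 0.25394 + 0.37750 = 0.63144
n_f = 1/0.63144 = 1.584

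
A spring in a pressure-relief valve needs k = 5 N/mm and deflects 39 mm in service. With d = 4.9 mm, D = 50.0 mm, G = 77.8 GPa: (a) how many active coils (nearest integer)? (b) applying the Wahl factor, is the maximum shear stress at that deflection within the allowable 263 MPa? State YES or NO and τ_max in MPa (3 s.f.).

(a) 9 coils; (b) YES, τ_max = 240 MPa

N_a = Gd⁴/(8D³k) = (77.8×10³)(4.9⁴)/(8·50.0³·5) = 8.97 → N_a = 9
Actual rate k = Gd⁴/(8D³·9) = 4.9834 N/mm
Working load F = kδ = 4.9834·39 = 194.35 N
C = 50.0/4.9 = 10.2041; K_W = (4C−1)/(4C−4)+0.615/C = 1.1418
τ_max = K_W·8FD/(πd³) = 1.1418·210.33 = 240.15 MPa
τ_max ≤ 263 MPa → acceptable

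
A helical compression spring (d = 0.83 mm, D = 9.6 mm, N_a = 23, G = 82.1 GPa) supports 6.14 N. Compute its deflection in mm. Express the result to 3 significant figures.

k = Gd⁴/(8D³N_a) = (82.1×10³)(0.83⁴)/(8·9.6³·23) = 0.23934 N/mm
δ = F/k = 6.14 / 0.23934 = 25.653 mm

25.7 mm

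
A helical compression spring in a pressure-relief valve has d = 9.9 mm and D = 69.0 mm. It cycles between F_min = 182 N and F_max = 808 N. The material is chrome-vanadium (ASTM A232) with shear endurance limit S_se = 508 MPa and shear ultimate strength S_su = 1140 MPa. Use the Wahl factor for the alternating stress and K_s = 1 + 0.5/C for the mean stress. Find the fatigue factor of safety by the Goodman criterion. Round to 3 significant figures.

4.55

C = D/d = 69.0/9.9 = 6.9697; K_W = (4C−1)/(4C−4)+0.615/C = 1.2139; K_s = 1+0.5/C = 1.0717
F_a = (F_max−F_min)/2 = 313 N; F_m = (F_max+F_min)/2 = 495 N
τ_a = K_W·8F_aD/(πd³) = 1.2139 × 56.68 = 68.802 MPa
τ_m = K_s·8F_mD/(πd³) = 1.0717 × 89.637 = 96.068 MPa
Goodman: 1/n_f = τ_a/S_se + τ_m/S_su = 68.802/508 + 96.068/1140 = 0.13544 + 0.08427 = 0.21971
n_f = 1/0.21971 = 4.552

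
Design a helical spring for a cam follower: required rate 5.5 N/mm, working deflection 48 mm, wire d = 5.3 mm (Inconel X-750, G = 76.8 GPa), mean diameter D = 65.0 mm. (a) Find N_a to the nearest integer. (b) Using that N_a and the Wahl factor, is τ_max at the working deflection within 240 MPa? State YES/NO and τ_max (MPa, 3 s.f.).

N_a = Gd⁴/(8D³k) = (76.8×10³)(5.3⁴)/(8·65.0³·5.5) = 5.015 → N_a = 5
Actual rate k = Gd⁴/(8D³·5) = 5.5165 N/mm
Working load F = kδ = 5.5165·48 = 264.79 N
C = 65.0/5.3 = 12.2642; K_W = (4C−1)/(4C−4)+0.615/C = 1.1167
τ_max = K_W·8FD/(πd³) = 1.1167·294.4 = 328.76 MPa
τ_max > 240 MPa → exceeds allowable

(a) 5 coils; (b) NO, τ_max = 329 MPa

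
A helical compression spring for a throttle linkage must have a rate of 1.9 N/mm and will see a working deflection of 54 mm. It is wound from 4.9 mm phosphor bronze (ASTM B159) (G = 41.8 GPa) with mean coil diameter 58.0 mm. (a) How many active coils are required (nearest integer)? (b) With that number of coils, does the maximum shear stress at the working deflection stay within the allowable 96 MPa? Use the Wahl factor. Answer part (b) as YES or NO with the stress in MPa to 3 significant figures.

(a) 8 coils; (b) NO, τ_max = 147 MPa

N_a = Gd⁴/(8D³k) = (41.8×10³)(4.9⁴)/(8·58.0³·1.9) = 8.125 → N_a = 8
Actual rate k = Gd⁴/(8D³·8) = 1.9297 N/mm
Working load F = kδ = 1.9297·54 = 104.21 N
C = 58.0/4.9 = 11.8367; K_W = (4C−1)/(4C−4)+0.615/C = 1.1212
τ_max = K_W·8FD/(πd³) = 1.1212·130.82 = 146.67 MPa
τ_max > 96 MPa → exceeds allowable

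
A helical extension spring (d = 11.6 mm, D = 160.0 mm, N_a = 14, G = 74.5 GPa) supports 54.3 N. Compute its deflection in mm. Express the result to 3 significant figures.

18.5 mm

k = Gd⁴/(8D³N_a) = (74.5×10³)(11.6⁴)/(8·160.0³·14) = 2.9404 N/mm
δ = F/k = 54.3 / 2.9404 = 18.467 mm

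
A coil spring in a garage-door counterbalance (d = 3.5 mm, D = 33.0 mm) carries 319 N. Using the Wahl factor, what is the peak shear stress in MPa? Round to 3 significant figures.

722 MPa

Spring index C = D/d = 33.0/3.5 = 9.4286
K_W = (4C−1)/(4C−4) + 0.615/C = 36.714/33.714 + 0.0652 = 1.1542
τ₀ = 8FD/(πd³) = 8·319·33.0/(π·3.5³) = 84216/134.7 = 625.23 MPa
τ_max = K·τ₀ = 1.1542 × 625.23 = 721.65 MPa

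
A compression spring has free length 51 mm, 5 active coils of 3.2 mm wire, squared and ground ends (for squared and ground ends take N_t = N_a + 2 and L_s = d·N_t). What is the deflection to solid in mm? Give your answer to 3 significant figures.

28.6 mm

N_t = 7; L_s = 3.2·7 = 22.4 mm
δ_solid = L₀ − L_s = 51 − 22.4 = 28.6 mm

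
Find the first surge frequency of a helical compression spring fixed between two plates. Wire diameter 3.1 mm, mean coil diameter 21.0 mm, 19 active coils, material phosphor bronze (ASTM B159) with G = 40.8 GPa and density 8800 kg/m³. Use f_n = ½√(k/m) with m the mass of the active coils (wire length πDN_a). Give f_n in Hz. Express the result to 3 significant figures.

89.7 Hz

k = Gd⁴/(8D³N_a) = (40.8×10³)(3.1⁴)/(8·21.0³·19) = 2.6767 N/mm = 2676.7 N/m
Wire length L = πDN_a = π·21.0·19 = 1253.5 mm
m = ρ·(πd²/4)·L = 8800 × 7.5477×10⁻⁶ m² × 1.2535 m = 0.083257 kg
f_n = ½√(k/m) = 0.5·√(2676.7/0.083257) = 0.5·√(32150) = 89.653 Hz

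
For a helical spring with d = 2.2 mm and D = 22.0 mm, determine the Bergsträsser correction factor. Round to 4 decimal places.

C = D/d = 22.0/2.2 = 10.0000
K_B = (4C+2)/(4C−3) = 42.000/37.000 = 1.1351

1.1351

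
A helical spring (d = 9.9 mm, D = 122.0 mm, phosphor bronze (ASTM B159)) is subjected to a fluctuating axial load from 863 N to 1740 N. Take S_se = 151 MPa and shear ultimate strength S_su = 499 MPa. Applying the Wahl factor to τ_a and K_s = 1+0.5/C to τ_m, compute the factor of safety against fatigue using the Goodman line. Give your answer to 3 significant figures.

C = D/d = 122.0/9.9 = 12.3232; K_W = (4C−1)/(4C−4)+0.615/C = 1.1161; K_s = 1+0.5/C = 1.0406
F_a = (F_max−F_min)/2 = 438.5 N; F_m = (F_max+F_min)/2 = 1301.5 N
τ_a = K_W·8F_aD/(πd³) = 1.1161 × 140.4 = 156.71 MPa
τ_m = K_s·8F_mD/(πd³) = 1.0406 × 416.71 = 433.62 MPa
Goodman: 1/n_f = τ_a/S_se + τ_m/S_su = 156.71/151 + 433.62/499 = 1.03778 + 0.86898 = 1.9068
n_f = 1/1.9068 = 0.5244

0.524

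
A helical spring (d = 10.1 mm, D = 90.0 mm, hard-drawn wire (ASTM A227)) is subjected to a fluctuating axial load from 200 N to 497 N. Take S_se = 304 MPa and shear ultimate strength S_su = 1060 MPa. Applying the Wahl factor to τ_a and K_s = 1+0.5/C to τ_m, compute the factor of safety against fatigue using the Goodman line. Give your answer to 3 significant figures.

C = D/d = 90.0/10.1 = 8.9109; K_W = (4C−1)/(4C−4)+0.615/C = 1.1638; K_s = 1+0.5/C = 1.0561
F_a = (F_max−F_min)/2 = 148.5 N; F_m = (F_max+F_min)/2 = 348.5 N
τ_a = K_W·8F_aD/(πd³) = 1.1638 × 33.033 = 38.444 MPa
τ_m = K_s·8F_mD/(πd³) = 1.0561 × 77.521 = 81.871 MPa
Goodman: 1/n_f = τ_a/S_se + τ_m/S_su = 38.444/304 + 81.871/1060 = 0.12646 + 0.07724 = 0.2037
n_f = 1/0.2037 = 4.909

4.91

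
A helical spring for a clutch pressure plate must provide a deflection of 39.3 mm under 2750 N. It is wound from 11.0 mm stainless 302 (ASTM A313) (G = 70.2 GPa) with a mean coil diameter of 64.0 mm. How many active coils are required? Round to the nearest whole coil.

Required rate k = F/δ = 2750/39.3 = 69.975 N/mm
N_a = Gd⁴/(8D³k) = (70.2×10³ × 11.0⁴)/(8 × 64.0³ × 69.975)
    = 1.0278e+09 / 1.46747e+08 = 7.004 → 7 coils

7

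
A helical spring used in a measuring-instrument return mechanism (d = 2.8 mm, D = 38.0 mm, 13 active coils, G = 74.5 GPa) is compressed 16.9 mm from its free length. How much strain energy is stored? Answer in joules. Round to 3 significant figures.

0.115 J

k = Gd⁴/(8D³N_a) = (74.5×10³)(2.8⁴)/(8·38.0³·13) = 0.80242 N/mm
U = ½kδ² = 0.5 × 0.80242 × 16.9² = 114.59 N·mm = 0.11459 J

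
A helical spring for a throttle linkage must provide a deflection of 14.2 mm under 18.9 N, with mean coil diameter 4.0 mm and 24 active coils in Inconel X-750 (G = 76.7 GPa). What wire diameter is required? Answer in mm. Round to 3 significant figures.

Required rate k = F/δ = 18.9/14.2 = 1.331 N/mm
d = (8D³N_a·k / G)^(1/4) = (8·4.0³·24·1.331 / (76.7×10³))^0.25
  = (0.21324)^0.25 = 0.6795 mm

0.680 mm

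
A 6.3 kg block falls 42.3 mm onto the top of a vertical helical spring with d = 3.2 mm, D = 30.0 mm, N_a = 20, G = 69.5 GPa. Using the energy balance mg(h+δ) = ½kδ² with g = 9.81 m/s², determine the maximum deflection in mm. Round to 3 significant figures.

103 mm

k = Gd⁴/(8D³N_a) = (69.5×10³)(3.2⁴)/(8·30.0³·20) = 1.6869 N/mm
W = mg = 6.3 × 9.81 = 61.803 N
½kδ² − Wδ − Wh = 0 → δ = (W + √(W² + 2kWh))/k
δ = (61.803 + √(3819.6 + 8820.25))/1.6869 = (61.803 + 112.43)/1.6869 = 103.28 mm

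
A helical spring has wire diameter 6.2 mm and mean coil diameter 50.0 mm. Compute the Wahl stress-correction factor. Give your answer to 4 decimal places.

1.1824

C = D/d = 50.0/6.2 = 8.0645
K_W = (4C−1)/(4C−4) + 0.615/C = 31.258/28.258 + 0.0763 = 1.1824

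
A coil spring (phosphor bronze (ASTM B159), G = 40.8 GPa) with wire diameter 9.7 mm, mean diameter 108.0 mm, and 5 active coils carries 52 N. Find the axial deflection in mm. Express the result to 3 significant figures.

k = Gd⁴/(8D³N_a) = (40.8×10³)(9.7⁴)/(8·108.0³·5) = 7.1683 N/mm
δ = F/k = 52 / 7.1683 = 7.2542 mm

7.25 mm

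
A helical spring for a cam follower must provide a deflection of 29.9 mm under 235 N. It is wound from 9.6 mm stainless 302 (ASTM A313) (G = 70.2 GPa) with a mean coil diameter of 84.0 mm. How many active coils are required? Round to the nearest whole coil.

16

Required rate k = F/δ = 235/29.9 = 7.8595 N/mm
N_a = Gd⁴/(8D³k) = (70.2×10³ × 9.6⁴)/(8 × 84.0³ × 7.8595)
    = 5.96241e+08 / 3.7267e+07 = 16 → 16 coils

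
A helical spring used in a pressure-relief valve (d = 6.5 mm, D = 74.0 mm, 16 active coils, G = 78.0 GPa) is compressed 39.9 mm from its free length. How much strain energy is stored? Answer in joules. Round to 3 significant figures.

k = Gd⁴/(8D³N_a) = (78.0×10³)(6.5⁴)/(8·74.0³·16) = 2.6844 N/mm
U = ½kδ² = 0.5 × 2.6844 × 39.9² = 2136.8 N·mm = 2.1368 J

2.14 J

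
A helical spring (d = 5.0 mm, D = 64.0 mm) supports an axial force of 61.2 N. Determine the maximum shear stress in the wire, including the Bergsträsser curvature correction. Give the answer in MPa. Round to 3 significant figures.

88.1 MPa

Spring index C = D/d = 64.0/5.0 = 12.8000
K_B = (4C+2)/(4C−3) = 53.200/48.200 = 1.1037
τ₀ = 8FD/(πd³) = 8·61.2·64.0/(π·5.0³) = 31334.4/392.7 = 79.792 MPa
τ_max = K·τ₀ = 1.1037 × 79.792 = 88.07 MPa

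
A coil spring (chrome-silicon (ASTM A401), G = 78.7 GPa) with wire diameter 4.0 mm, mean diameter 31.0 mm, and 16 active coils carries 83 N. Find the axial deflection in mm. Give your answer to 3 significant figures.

15.7 mm

k = Gd⁴/(8D³N_a) = (78.7×10³)(4.0⁴)/(8·31.0³·16) = 5.2835 N/mm
δ = F/k = 83 / 5.2835 = 15.709 mm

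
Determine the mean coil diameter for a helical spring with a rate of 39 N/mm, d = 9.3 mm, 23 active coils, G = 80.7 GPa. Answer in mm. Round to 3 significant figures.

43.8 mm

D = (Gd⁴/(8N_a·k))^(1/3) = (80.7×10³·9.3⁴/(8·23·39))^(1/3)
  = (84124.6)^(1/3) = 43.8168 mm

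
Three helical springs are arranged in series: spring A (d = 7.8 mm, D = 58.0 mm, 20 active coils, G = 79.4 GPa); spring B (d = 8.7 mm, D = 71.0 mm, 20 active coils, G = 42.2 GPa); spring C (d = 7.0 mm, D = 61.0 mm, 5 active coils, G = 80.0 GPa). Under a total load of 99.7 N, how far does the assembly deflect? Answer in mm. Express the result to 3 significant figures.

38.9 mm

k_A = Gd⁴/(8D³N_a) = (79.4×10³)(7.8⁴)/(8·58.0³·20) = 9.4144 N/mm
k_B = Gd⁴/(8D³N_a) = (42.2×10³)(8.7⁴)/(8·71.0³·20) = 4.2218 N/mm
k_C = Gd⁴/(8D³N_a) = (80.0×10³)(7.0⁴)/(8·61.0³·5) = 21.156 N/mm
Series: 1/k_eq = 1/9.4144 + 1/4.2218 + 1/21.156 = 0.39036; k_eq = 2.5618 N/mm
δ = F/k_eq = 99.7/2.5618 = 38.918 mm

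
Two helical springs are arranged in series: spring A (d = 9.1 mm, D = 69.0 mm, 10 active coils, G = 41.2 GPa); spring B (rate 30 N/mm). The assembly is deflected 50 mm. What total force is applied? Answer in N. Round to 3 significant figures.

k_A = Gd⁴/(8D³N_a) = (41.2×10³)(9.1⁴)/(8·69.0³·10) = 10.75 N/mm
Series: 1/k_eq = 1/10.75 + 1/30 = 0.12635; k_eq = 7.9143 N/mm
F = k_eq·δ = 7.9143·50 = 395.72 N

396 N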